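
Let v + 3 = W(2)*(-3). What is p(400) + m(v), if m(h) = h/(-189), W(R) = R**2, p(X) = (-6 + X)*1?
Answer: 24827/63 ≈ 394.08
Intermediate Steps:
p(X) = -6 + X
v = -15 (v = -3 + 2**2*(-3) = -3 + 4*(-3) = -3 - 12 = -15)
m(h) = -h/189 (m(h) = h*(-1/189) = -h/189)
p(400) + m(v) = (-6 + 400) - 1/189*(-15) = 394 + 5/63 = 24827/63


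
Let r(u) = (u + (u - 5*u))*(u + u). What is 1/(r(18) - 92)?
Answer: -1/2036 ≈ -0.00049116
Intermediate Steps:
r(u) = -6*u² (r(u) = (u + (u - 5*u))*(2*u) = (u - 4*u)*(2*u) = (-3*u)*(2*u) = -6*u²)
1/(r(18) - 92) = 1/(-6*18² - 92) = 1/(-6*324 - 92) = 1/(-1944 - 92) = 1/(-2036) = -1/2036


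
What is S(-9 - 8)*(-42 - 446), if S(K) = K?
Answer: 8296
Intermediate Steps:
S(-9 - 8)*(-42 - 446) = (-9 - 8)*(-42 - 446) = -17*(-488) = 8296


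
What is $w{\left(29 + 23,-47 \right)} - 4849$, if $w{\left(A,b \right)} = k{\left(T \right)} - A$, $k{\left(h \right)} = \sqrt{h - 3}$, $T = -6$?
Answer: $-4901 + 3 i \approx -4901.0 + 3.0 i$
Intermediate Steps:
$k{\left(h \right)} = \sqrt{-3 + h}$
$w{\left(A,b \right)} = - A + 3 i$ ($w{\left(A,b \right)} = \sqrt{-3 - 6} - A = \sqrt{-9} - A = 3 i - A = - A + 3 i$)
$w{\left(29 + 23,-47 \right)} - 4849 = \left(- (29 + 23) + 3 i\right) - 4849 = \left(\left(-1\right) 52 + 3 i\right) - 4849 = \left(-52 + 3 i\right) - 4849 = -4901 + 3 i$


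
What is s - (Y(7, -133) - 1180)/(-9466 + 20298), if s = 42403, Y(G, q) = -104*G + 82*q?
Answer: 229661055/5416 ≈ 42404.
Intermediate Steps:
s - (Y(7, -133) - 1180)/(-9466 + 20298) = 42403 - ((-104*7 + 82*(-133)) - 1180)/(-9466 + 20298) = 42403 - ((-728 - 10906) - 1180)/10832 = 42403 - (-11634 - 1180)/10832 = 42403 - (-12814)/10832 = 42403 - 1*(-6407/5416) = 42403 + 6407/5416 = 229661055/5416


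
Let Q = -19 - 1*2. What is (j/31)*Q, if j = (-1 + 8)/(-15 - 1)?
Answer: 147/496 ≈ 0.29637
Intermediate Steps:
j = -7/16 (j = 7/(-16) = 7*(-1/16) = -7/16 ≈ -0.43750)
Q = -21 (Q = -19 - 2 = -21)
(j/31)*Q = -7/16/31*(-21) = -7/16*1/31*(-21) = -7/496*(-21) = 147/496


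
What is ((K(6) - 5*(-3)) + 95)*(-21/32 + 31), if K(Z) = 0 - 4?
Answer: 51463/16 ≈ 3216.4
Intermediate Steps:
K(Z) = -4
((K(6) - 5*(-3)) + 95)*(-21/32 + 31) = ((-4 - 5*(-3)) + 95)*(-21/32 + 31) = ((-4 + 15) + 95)*(-21*1/32 + 31) = (11 + 95)*(-21/32 + 31) = 106*(971/32) = 51463/16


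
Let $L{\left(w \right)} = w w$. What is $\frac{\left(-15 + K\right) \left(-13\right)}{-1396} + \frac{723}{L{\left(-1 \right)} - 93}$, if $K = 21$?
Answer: $- \frac{250533}{32108} \approx -7.8028$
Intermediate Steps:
$L{\left(w \right)} = w^{2}$
$\frac{\left(-15 + K\right) \left(-13\right)}{-1396} + \frac{723}{L{\left(-1 \right)} - 93} = \frac{\left(-15 + 21\right) \left(-13\right)}{-1396} + \frac{723}{\left(-1\right)^{2} - 93} = 6 \left(-13\right) \left(- \frac{1}{1396}\right) + \frac{723}{1 - 93} = \left(-78\right) \left(- \frac{1}{1396}\right) + \frac{723}{-92} = \frac{39}{698} + 723 \left(- \frac{1}{92}\right) = \frac{39}{698} - \frac{723}{92} = - \frac{250533}{32108}$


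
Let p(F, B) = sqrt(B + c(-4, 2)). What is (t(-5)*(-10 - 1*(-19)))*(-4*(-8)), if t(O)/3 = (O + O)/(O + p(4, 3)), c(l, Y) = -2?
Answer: 2160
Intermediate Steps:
p(F, B) = sqrt(-2 + B) (p(F, B) = sqrt(B - 2) = sqrt(-2 + B))
t(O) = 6*O/(1 + O) (t(O) = 3*((O + O)/(O + sqrt(-2 + 3))) = 3*((2*O)/(O + sqrt(1))) = 3*((2*O)/(O + 1)) = 3*((2*O)/(1 + O)) = 3*(2*O/(1 + O)) = 6*O/(1 + O))
(t(-5)*(-10 - 1*(-19)))*(-4*(-8)) = ((6*(-5)/(1 - 5))*(-10 - 1*(-19)))*(-4*(-8)) = ((6*(-5)/(-4))*(-10 + 19))*32 = ((6*(-5)*(-1/4))*9)*32 = ((15/2)*9)*32 = (135/2)*32 = 2160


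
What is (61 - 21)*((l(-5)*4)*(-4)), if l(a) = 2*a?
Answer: 6400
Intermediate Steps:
(61 - 21)*((l(-5)*4)*(-4)) = (61 - 21)*(((2*(-5))*4)*(-4)) = 40*(-10*4*(-4)) = 40*(-40*(-4)) = 40*160 = 6400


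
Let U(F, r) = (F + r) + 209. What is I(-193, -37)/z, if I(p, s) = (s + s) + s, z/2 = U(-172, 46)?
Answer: -111/166 ≈ -0.66867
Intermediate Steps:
U(F, r) = 209 + F + r
z = 166 (z = 2*(209 - 172 + 46) = 2*83 = 166)
I(p, s) = 3*s (I(p, s) = 2*s + s = 3*s)
I(-193, -37)/z = (3*(-37))/166 = -111*1/166 = -111/166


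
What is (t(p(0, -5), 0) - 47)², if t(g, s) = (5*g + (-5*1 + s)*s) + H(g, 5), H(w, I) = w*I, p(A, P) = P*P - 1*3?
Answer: 29929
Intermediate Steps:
p(A, P) = -3 + P² (p(A, P) = P² - 3 = -3 + P²)
H(w, I) = I*w
t(g, s) = 10*g + s*(-5 + s) (t(g, s) = (5*g + (-5*1 + s)*s) + 5*g = (5*g + (-5 + s)*s) + 5*g = (5*g + s*(-5 + s)) + 5*g = 10*g + s*(-5 + s))
(t(p(0, -5), 0) - 47)² = ((0² - 5*0 + 10*(-3 + (-5)²)) - 47)² = ((0 + 0 + 10*(-3 + 25)) - 47)² = ((0 + 0 + 10*22) - 47)² = ((0 + 0 + 220) - 47)² = (220 - 47)² = 173² = 29929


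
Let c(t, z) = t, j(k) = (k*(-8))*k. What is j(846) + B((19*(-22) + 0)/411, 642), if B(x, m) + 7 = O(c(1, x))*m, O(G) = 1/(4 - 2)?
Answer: -5725414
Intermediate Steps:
j(k) = -8*k² (j(k) = (-8*k)*k = -8*k²)
O(G) = ½ (O(G) = 1/2 = ½)
B(x, m) = -7 + m/2
j(846) + B((19*(-22) + 0)/411, 642) = -8*846² + (-7 + (½)*642) = -8*715716 + (-7 + 321) = -5725728 + 314 = -5725414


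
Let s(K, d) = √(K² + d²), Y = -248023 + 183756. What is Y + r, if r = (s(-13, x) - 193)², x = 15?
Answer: -64267 + (193 - √394)² ≈ -34286.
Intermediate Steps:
Y = -64267
r = (-193 + √394)² (r = (√((-13)² + 15²) - 193)² = (√(169 + 225) - 193)² = (√394 - 193)² = (-193 + √394)² ≈ 29981.)
Y + r = -64267 + (193 - √394)²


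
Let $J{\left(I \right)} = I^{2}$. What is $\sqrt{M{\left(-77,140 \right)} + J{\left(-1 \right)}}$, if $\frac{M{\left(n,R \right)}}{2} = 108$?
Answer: $\sqrt{217} \approx 14.731$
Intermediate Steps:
$M{\left(n,R \right)} = 216$ ($M{\left(n,R \right)} = 2 \cdot 108 = 216$)
$\sqrt{M{\left(-77,140 \right)} + J{\left(-1 \right)}} = \sqrt{216 + \left(-1\right)^{2}} = \sqrt{216 + 1} = \sqrt{217}$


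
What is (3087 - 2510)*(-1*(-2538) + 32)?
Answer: 1482890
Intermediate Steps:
(3087 - 2510)*(-1*(-2538) + 32) = 577*(2538 + 32) = 577*2570 = 1482890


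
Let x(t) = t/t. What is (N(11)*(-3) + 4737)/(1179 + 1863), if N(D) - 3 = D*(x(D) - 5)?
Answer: 270/169 ≈ 1.5976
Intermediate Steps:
x(t) = 1
N(D) = 3 - 4*D (N(D) = 3 + D*(1 - 5) = 3 + D*(-4) = 3 - 4*D)
(N(11)*(-3) + 4737)/(1179 + 1863) = ((3 - 4*11)*(-3) + 4737)/(1179 + 1863) = ((3 - 44)*(-3) + 4737)/3042 = (-41*(-3) + 4737)*(1/3042) = (123 + 4737)*(1/3042) = 4860*(1/3042) = 270/169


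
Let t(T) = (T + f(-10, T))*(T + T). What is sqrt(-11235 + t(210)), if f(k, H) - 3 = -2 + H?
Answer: sqrt(165585) ≈ 406.92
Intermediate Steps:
f(k, H) = 1 + H (f(k, H) = 3 + (-2 + H) = 1 + H)
t(T) = 2*T*(1 + 2*T) (t(T) = (T + (1 + T))*(T + T) = (1 + 2*T)*(2*T) = 2*T*(1 + 2*T))
sqrt(-11235 + t(210)) = sqrt(-11235 + 2*210*(1 + 2*210)) = sqrt(-11235 + 2*210*(1 + 420)) = sqrt(-11235 + 2*210*421) = sqrt(-11235 + 176820) = sqrt(165585)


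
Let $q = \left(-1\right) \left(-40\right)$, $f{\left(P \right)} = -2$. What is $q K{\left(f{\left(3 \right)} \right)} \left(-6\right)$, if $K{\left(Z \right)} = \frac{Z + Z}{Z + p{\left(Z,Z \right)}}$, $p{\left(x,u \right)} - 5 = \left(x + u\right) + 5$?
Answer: $240$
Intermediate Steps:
$p{\left(x,u \right)} = 10 + u + x$ ($p{\left(x,u \right)} = 5 + \left(\left(x + u\right) + 5\right) = 5 + \left(\left(u + x\right) + 5\right) = 5 + \left(5 + u + x\right) = 10 + u + x$)
$q = 40$
$K{\left(Z \right)} = \frac{2 Z}{10 + 3 Z}$ ($K{\left(Z \right)} = \frac{Z + Z}{Z + \left(10 + Z + Z\right)} = \frac{2 Z}{Z + \left(10 + 2 Z\right)} = \frac{2 Z}{10 + 3 Z}$)
$q K{\left(f{\left(3 \right)} \right)} \left(-6\right) = 40 \cdot 2 \left(-2\right) \frac{1}{10 + 3 \left(-2\right)} \left(-6\right) = 40 \cdot 2 \left(-2\right) \frac{1}{10 - 6} \left(-6\right) = 40 \cdot 2 \left(-2\right) \frac{1}{4} \left(-6\right) = 40 \left(-1\right) \left(-6\right) = \left(-40\right) \left(-6\right) = 240$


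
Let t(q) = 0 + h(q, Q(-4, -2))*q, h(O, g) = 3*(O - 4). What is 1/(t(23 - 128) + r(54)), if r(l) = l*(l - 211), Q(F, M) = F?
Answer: 1/25857 ≈ 3.8674e-5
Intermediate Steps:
h(O, g) = -12 + 3*O (h(O, g) = 3*(-4 + O) = -12 + 3*O)
r(l) = l*(-211 + l)
t(q) = q*(-12 + 3*q) (t(q) = 0 + (-12 + 3*q)*q = 0 + q*(-12 + 3*q) = q*(-12 + 3*q))
1/(t(23 - 128) + r(54)) = 1/(3*(23 - 128)*(-4 + (23 - 128)) + 54*(-211 + 54)) = 1/(3*(-105)*(-4 - 105) + 54*(-157)) = 1/(3*(-105)*(-109) - 8478) = 1/(34335 - 8478) = 1/25857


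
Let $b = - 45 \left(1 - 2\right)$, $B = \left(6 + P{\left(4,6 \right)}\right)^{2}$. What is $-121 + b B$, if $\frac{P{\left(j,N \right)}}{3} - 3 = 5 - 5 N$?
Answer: $161879$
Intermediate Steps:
$P{\left(j,N \right)} = 24 - 15 N$ ($P{\left(j,N \right)} = 9 + 3 \left(5 - 5 N\right) = 9 - \left(-15 + 15 N\right) = 24 - 15 N$)
$B = 3600$ ($B = \left(6 + \left(24 - 90\right)\right)^{2} = \left(6 - 66\right)^{2} = \left(-60\right)^{2} = 3600$)
$b = 45$ ($b = \left(-45\right) \left(-1\right) = 45$)
$-121 + b B = -121 + 45 \cdot 3600 = -121 + 162000 = 161879$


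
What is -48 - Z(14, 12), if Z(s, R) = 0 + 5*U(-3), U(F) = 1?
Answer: -53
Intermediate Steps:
Z(s, R) = 5 (Z(s, R) = 0 + 5*1 = 0 + 5 = 5)
-48 - Z(14, 12) = -48 - 1*5 = -48 - 5 = -53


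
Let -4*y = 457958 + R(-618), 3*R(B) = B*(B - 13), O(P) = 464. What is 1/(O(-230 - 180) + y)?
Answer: -1/146522 ≈ -6.8249e-6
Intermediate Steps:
R(B) = B*(-13 + B)/3 (R(B) = (B*(B - 13))/3 = (B*(-13 + B))/3 = B*(-13 + B)/3)
y = -146986 (y = -(457958 + (⅓)*(-618)*(-13 - 618))/4 = -(457958 + (⅓)*(-618)*(-631))/4 = -(457958 + 129986)/4 = -¼*587944 = -146986)
1/(O(-230 - 180) + y) = 1/(464 - 146986) = 1/(-146522) = -1/146522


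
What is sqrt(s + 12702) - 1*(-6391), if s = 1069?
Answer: 6391 + sqrt(13771) ≈ 6508.4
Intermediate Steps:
sqrt(s + 12702) - 1*(-6391) = sqrt(1069 + 12702) - 1*(-6391) = sqrt(13771) + 6391 = 6391 + sqrt(13771)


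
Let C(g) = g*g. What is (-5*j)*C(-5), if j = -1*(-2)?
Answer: -250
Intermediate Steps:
j = 2
C(g) = g²
(-5*j)*C(-5) = -5*2*(-5)² = -10*25 = -250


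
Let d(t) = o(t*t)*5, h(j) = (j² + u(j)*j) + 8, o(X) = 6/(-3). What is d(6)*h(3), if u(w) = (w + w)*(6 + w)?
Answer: -1790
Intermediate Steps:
o(X) = -2 (o(X) = 6*(-⅓) = -2)
u(w) = 2*w*(6 + w) (u(w) = (2*w)*(6 + w) = 2*w*(6 + w))
h(j) = 8 + j² + 2*j²*(6 + j) (h(j) = (j² + (2*j*(6 + j))*j) + 8 = (j² + 2*j²*(6 + j)) + 8 = 8 + j² + 2*j²*(6 + j))
d(t) = -10 (d(t) = -2*5 = -10)
d(6)*h(3) = -10*(8 + 2*3³ + 13*3²) = -10*(8 + 2*27 + 13*9) = -10*(8 + 54 + 117) = -10*179 = -1790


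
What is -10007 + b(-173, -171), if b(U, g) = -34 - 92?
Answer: -10133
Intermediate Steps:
b(U, g) = -126
-10007 + b(-173, -171) = -10007 - 126 = -10133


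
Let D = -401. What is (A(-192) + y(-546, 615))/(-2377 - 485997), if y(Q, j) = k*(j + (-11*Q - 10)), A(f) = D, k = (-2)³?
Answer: 1719/15754 ≈ 0.10912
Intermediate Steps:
k = -8
A(f) = -401
y(Q, j) = 80 - 8*j + 88*Q (y(Q, j) = -8*(j + (-11*Q - 10)) = -8*(j + (-10 - 11*Q)) = -8*(-10 + j - 11*Q) = 80 - 8*j + 88*Q)
(A(-192) + y(-546, 615))/(-2377 - 485997) = (-401 + (80 - 8*615 + 88*(-546)))/(-2377 - 485997) = (-401 + (80 - 4920 - 48048))/(-488374) = (-401 - 52888)*(-1/488374) = -53289*(-1/488374) = 1719/15754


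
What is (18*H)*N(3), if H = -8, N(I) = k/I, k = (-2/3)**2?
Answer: -64/3 ≈ -21.333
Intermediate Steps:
k = 4/9 (k = (-2*1/3)**2 = (-2/3)**2 = 4/9 ≈ 0.44444)
N(I) = 4/(9*I)
(18*H)*N(3) = (18*(-8))*((4/9)/3) = -64/3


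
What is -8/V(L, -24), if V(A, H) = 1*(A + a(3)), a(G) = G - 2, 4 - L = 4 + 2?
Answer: 8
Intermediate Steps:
L = -2 (L = 4 - (4 + 2) = 4 - 1*6 = 4 - 6 = -2)
a(G) = -2 + G
V(A, H) = 1 + A (V(A, H) = 1*(A + (-2 + 3)) = 1*(A + 1) = 1*(1 + A) = 1 + A)
-8/V(L, -24) = -8/(1 - 2) = -8/(-1) = -8*(-1) = 8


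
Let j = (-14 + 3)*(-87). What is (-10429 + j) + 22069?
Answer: 12597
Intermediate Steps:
j = 957 (j = -11*(-87) = 957)
(-10429 + j) + 22069 = (-10429 + 957) + 22069 = -9472 + 22069 = 12597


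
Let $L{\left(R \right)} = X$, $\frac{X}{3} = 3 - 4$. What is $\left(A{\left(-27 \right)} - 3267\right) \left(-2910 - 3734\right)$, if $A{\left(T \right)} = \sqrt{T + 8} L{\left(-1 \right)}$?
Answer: $21705948 + 19932 i \sqrt{19} \approx 2.1706 \cdot 10^{7} + 86882.0 i$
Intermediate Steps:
$X = -3$ ($X = 3 \left(3 - 4\right) = 3 \left(-1\right) = -3$)
$L{\left(R \right)} = -3$
$A{\left(T \right)} = - 3 \sqrt{8 + T}$ ($A{\left(T \right)} = \sqrt{T + 8} \left(-3\right) = \sqrt{8 + T} \left(-3\right) = - 3 \sqrt{8 + T}$)
$\left(A{\left(-27 \right)} - 3267\right) \left(-2910 - 3734\right) = \left(- 3 \sqrt{8 - 27} - 3267\right) \left(-2910 - 3734\right) = \left(- 3 \sqrt{-19} - 3267\right) \left(-6644\right) = \left(- 3 i \sqrt{19} - 3267\right) \left(-6644\right) = \left(-3267 - 3 i \sqrt{19}\right) \left(-6644\right) = 21705948 + 19932 i \sqrt{19}$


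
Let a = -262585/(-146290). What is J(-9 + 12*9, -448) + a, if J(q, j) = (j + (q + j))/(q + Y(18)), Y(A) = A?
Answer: -17174137/3423186 ≈ -5.0170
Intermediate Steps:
J(q, j) = (q + 2*j)/(18 + q) (J(q, j) = (j + (q + j))/(q + 18) = (j + (j + q))/(18 + q) = (q + 2*j)/(18 + q))
a = 52517/29258 (a = -262585*(-1/146290) = 52517/29258 ≈ 1.7950)
J(-9 + 12*9, -448) + a = ((-9 + 12*9) + 2*(-448))/(18 + (-9 + 12*9)) + 52517/29258 = ((-9 + 108) - 896)/(18 + (-9 + 108)) + 52517/29258 = (99 - 896)/(18 + 99) + 52517/29258 = -797/117 + 52517/29258 = -17174137/3423186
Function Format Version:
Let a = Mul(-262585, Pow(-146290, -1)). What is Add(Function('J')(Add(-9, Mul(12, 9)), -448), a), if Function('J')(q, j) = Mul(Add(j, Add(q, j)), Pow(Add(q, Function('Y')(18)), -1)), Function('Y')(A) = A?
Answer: Rational(-17174137, 3423186) ≈ -5.0170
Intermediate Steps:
Function('J')(q, j) = Mul(Pow(Add(18, q), -1), Add(q, Mul(2, j))) (Function('J')(q, j) = Mul(Add(j, Add(q, j)), Pow(Add(q, 18), -1)) = Mul(Add(j, Add(j, q)), Pow(Add(18, q), -1)) = Mul(Add(q, Mul(2, j)), Pow(Add(18, q), -1)) = Mul(Pow(Add(18, q), -1), Add(q, Mul(2, j))))
a = Rational(52517, 29258) (a = Mul(-262585, Rational(-1, 146290)) = Rational(52517, 29258) ≈ 1.7950)
Add(Function('J')(Add(-9, Mul(12, 9)), -448), a) = Add(Mul(Pow(Add(18, Add(-9, Mul(12, 9))), -1), Add(Add(-9, Mul(12, 9)), Mul(2, -448))), Rational(52517, 29258)) = Add(Mul(Pow(Add(18, Add(-9, 108)), -1), Add(Add(-9, 108), -896)), Rational(52517, 29258)) = Add(Mul(Pow(Add(18, 99), -1), Add(99, -896)), Rational(52517, 29258)) = Add(Mul(Pow(117, -1), -797), Rational(52517, 29258)) = Add(Mul(Rational(1, 117), -797), Rational(52517, 29258)) = Add(Rational(-797, 117), Rational(52517, 29258)) = Rational(-17174137, 3423186)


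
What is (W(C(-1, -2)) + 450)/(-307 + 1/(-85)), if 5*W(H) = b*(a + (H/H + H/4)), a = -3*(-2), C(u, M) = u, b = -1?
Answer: -152541/104384 ≈ -1.4613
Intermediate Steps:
a = 6
W(H) = -7/5 - H/20 (W(H) = (-(6 + (H/H + H/4)))/5 = (-(6 + (1 + H*(¼))))/5 = (-(6 + (1 + H/4)))/5 = (-(7 + H/4))/5 = (-7 - H/4)/5 = -7/5 - H/20)
(W(C(-1, -2)) + 450)/(-307 + 1/(-85)) = ((-7/5 - 1/20*(-1)) + 450)/(-307 + 1/(-85)) = ((-7/5 + 1/20) + 450)/(-307 - 1/85) = (-27/20 + 450)/(-26096/85) = (8973/20)*(-85/26096) = -152541/104384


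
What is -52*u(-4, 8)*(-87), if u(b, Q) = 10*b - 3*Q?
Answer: -289536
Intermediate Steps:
u(b, Q) = -3*Q + 10*b
-52*u(-4, 8)*(-87) = -52*(-3*8 + 10*(-4))*(-87) = -52*(-24 - 40)*(-87) = -52*(-64)*(-87) = 3328*(-87) = -289536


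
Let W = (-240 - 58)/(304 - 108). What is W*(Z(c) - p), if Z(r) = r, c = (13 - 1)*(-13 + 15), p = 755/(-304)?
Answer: -1199599/29792 ≈ -40.266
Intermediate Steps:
p = -755/304 (p = 755*(-1/304) = -755/304 ≈ -2.4836)
c = 24 (c = 12*2 = 24)
W = -149/98 (W = -298/196 = -298*1/196 = -149/98 ≈ -1.5204)
W*(Z(c) - p) = -149*(24 - 1*(-755/304))/98 = -149*(24 + 755/304)/98 = -149/98*8051/304 = -1199599/29792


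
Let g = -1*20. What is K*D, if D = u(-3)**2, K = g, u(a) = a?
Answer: -180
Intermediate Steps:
g = -20
K = -20
D = 9 (D = (-3)**2 = 9)
K*D = -20*9 = -180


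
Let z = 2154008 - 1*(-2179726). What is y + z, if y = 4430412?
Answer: 8764146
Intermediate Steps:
z = 4333734 (z = 2154008 + 2179726 = 4333734)
y + z = 4430412 + 4333734 = 8764146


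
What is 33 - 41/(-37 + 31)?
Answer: 239/6 ≈ 39.833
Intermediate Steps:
33 - 41/(-37 + 31) = 33 - 41/(-6) = 33 - ⅙*(-41) = 33 + 41/6 = 239/6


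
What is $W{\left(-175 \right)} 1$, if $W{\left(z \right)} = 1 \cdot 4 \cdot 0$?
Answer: $0$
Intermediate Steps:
$W{\left(z \right)} = 0$ ($W{\left(z \right)} = 4 \cdot 0 = 0$)
$W{\left(-175 \right)} 1 = 0 \cdot 1 = 0$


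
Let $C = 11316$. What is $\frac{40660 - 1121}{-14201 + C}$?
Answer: $- \frac{39539}{2885} \approx -13.705$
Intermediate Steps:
$\frac{40660 - 1121}{-14201 + C} = \frac{40660 - 1121}{-14201 + 11316} = \frac{39539}{-2885} = 39539 \left(- \frac{1}{2885}\right) = - \frac{39539}{2885}$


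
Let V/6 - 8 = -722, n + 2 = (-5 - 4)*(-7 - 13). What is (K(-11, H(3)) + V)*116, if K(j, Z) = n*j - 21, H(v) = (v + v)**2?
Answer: -726508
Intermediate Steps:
H(v) = 4*v**2 (H(v) = (2*v)**2 = 4*v**2)
n = 178 (n = -2 + (-5 - 4)*(-7 - 13) = -2 - 9*(-20) = -2 + 180 = 178)
V = -4284 (V = 48 + 6*(-722) = 48 - 4332 = -4284)
K(j, Z) = -21 + 178*j (K(j, Z) = 178*j - 21 = -21 + 178*j)
(K(-11, H(3)) + V)*116 = ((-21 + 178*(-11)) - 4284)*116 = ((-21 - 1958) - 4284)*116 = (-1979 - 4284)*116 = -6263*116 = -726508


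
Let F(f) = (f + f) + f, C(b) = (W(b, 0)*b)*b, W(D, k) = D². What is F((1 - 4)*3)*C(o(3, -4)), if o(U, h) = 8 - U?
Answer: -16875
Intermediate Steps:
C(b) = b⁴ (C(b) = (b²*b)*b = b³*b = b⁴)
F(f) = 3*f (F(f) = 2*f + f = 3*f)
F((1 - 4)*3)*C(o(3, -4)) = (3*((1 - 4)*3))*(8 - 1*3)⁴ = (3*(-3*3))*(8 - 3)⁴ = (3*(-9))*5⁴ = -27*625 = -16875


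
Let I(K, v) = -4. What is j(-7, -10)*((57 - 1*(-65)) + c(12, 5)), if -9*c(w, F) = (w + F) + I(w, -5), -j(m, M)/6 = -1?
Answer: 2170/3 ≈ 723.33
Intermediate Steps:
j(m, M) = 6 (j(m, M) = -6*(-1) = 6)
c(w, F) = 4/9 - F/9 - w/9 (c(w, F) = -((w + F) - 4)/9 = -((F + w) - 4)/9 = -(-4 + F + w)/9 = 4/9 - F/9 - w/9)
j(-7, -10)*((57 - 1*(-65)) + c(12, 5)) = 6*((57 - 1*(-65)) + (4/9 - ⅑*5 - ⅑*12)) = 6*((57 + 65) + (4/9 - 5/9 - 4/3)) = 6*(122 - 13/9) = 6*(1085/9) = 2170/3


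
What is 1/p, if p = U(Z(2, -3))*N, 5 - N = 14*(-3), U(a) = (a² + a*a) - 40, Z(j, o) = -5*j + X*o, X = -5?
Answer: 1/470 ≈ 0.0021277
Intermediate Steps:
Z(j, o) = -5*j - 5*o
U(a) = -40 + 2*a² (U(a) = (a² + a²) - 40 = 2*a² - 40 = -40 + 2*a²)
N = 47 (N = 5 - 14*(-3) = 5 - 1*(-42) = 5 + 42 = 47)
p = 470 (p = (-40 + 2*(-5*2 - 5*(-3))²)*47 = (-40 + 2*(-10 + 15)²)*47 = (-40 + 2*5²)*47 = (-40 + 2*25)*47 = (-40 + 50)*47 = 10*47 = 470)
1/p = 1/470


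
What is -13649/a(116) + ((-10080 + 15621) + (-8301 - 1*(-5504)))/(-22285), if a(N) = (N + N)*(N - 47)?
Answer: -348093917/356738280 ≈ -0.97577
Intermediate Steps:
a(N) = 2*N*(-47 + N) (a(N) = (2*N)*(-47 + N) = 2*N*(-47 + N))
-13649/a(116) + ((-10080 + 15621) + (-8301 - 1*(-5504)))/(-22285) = -13649*1/(232*(-47 + 116)) + ((-10080 + 15621) + (-8301 - 1*(-5504)))/(-22285) = -13649/(2*116*69) + (5541 + (-8301 + 5504))*(-1/22285) = -13649/16008 + (5541 - 2797)*(-1/22285) = -13649*1/16008 + 2744*(-1/22285) = -13649/16008 - 2744/22285 = -348093917/356738280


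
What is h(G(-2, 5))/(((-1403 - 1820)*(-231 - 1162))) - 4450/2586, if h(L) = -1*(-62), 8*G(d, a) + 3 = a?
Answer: -9989366609/5805103227 ≈ -1.7208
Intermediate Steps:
G(d, a) = -3/8 + a/8
h(L) = 62
h(G(-2, 5))/(((-1403 - 1820)*(-231 - 1162))) - 4450/2586 = 62/(((-1403 - 1820)*(-231 - 1162))) - 4450/2586 = 62/((-3223*(-1393))) - 4450*1/2586 = 62/4489639 - 2225/1293 = -9989366609/5805103227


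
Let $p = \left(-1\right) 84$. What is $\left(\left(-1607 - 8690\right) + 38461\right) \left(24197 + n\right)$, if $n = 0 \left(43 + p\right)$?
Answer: $681484308$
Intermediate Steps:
$p = -84$
$n = 0$ ($n = 0 \left(43 - 84\right) = 0 \left(-41\right) = 0$)
$\left(\left(-1607 - 8690\right) + 38461\right) \left(24197 + n\right) = \left(\left(-1607 - 8690\right) + 38461\right) \left(24197 + 0\right) = \left(-10297 + 38461\right) 24197 = 28164 \cdot 24197 = 681484308$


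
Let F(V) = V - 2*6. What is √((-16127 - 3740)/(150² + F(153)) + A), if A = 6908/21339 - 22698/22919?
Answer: I*√13830475315872813938893/94641032793 ≈ 1.2426*I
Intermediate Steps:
F(V) = -12 + V (F(V) = V - 12 = -12 + V)
A = -25079090/37620657 (A = 6908*(1/21339) - 22698*1/22919 = 6908/21339 - 1746/1763 = -25079090/37620657 ≈ -0.66663)
√((-16127 - 3740)/(150² + F(153)) + A) = √((-16127 - 3740)/(150² + (-12 + 153)) - 25079090/37620657) = √(-19867/(22500 + 141) - 25079090/37620657) = √(-19867/22641 - 25079090/37620657) = √(-438408423103/283923098379) = I*√13830475315872813938893/94641032793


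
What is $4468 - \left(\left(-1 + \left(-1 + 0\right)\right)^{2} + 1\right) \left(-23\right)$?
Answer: $4583$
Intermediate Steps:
$4468 - \left(\left(-1 + \left(-1 + 0\right)\right)^{2} + 1\right) \left(-23\right) = 4468 - \left(\left(-1 - 1\right)^{2} + 1\right) \left(-23\right) = 4468 - \left(\left(-2\right)^{2} + 1\right) \left(-23\right) = 4468 - \left(4 + 1\right) \left(-23\right) = 4468 - 5 \left(-23\right) = 4468 - -115 = 4468 + 115 = 4583$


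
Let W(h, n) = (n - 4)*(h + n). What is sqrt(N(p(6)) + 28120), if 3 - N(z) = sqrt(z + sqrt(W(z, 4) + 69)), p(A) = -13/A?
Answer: sqrt(1012428 - 6*sqrt(6)*sqrt(-13 + 6*sqrt(69)))/6 ≈ 167.69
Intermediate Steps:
W(h, n) = (-4 + n)*(h + n)
N(z) = 3 - sqrt(z + sqrt(69)) (N(z) = 3 - sqrt(z + sqrt((4**2 - 4*z - 4*4 + z*4) + 69)) = 3 - sqrt(z + sqrt((16 - 4*z - 16 + 4*z) + 69)) = 3 - sqrt(z + sqrt(0 + 69)) = 3 - sqrt(z + sqrt(69)))
sqrt(N(p(6)) + 28120) = sqrt((3 - sqrt(-13/6 + sqrt(69))) + 28120) = sqrt(28123 - sqrt(-13/6 + sqrt(69)))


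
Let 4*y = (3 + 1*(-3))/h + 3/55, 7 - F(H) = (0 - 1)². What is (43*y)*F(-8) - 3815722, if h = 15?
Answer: -419729033/110 ≈ -3.8157e+6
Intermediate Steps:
F(H) = 6 (F(H) = 7 - (0 - 1)² = 7 - 1*(-1)² = 7 - 1*1 = 7 - 1 = 6)
y = 3/220 (y = ((3 + 1*(-3))/15 + 3/55)/4 = ((3 - 3)*(1/15) + 3*(1/55))/4 = (0*(1/15) + 3/55)/4 = (0 + 3/55)/4 = (¼)*(3/55) = 3/220 ≈ 0.013636)
(43*y)*F(-8) - 3815722 = (43*(3/220))*6 - 3815722 = (129/220)*6 - 3815722 = 387/110 - 3815722 = -419729033/110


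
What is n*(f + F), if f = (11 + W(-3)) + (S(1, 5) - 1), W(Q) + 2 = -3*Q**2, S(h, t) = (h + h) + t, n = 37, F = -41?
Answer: -1961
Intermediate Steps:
S(h, t) = t + 2*h (S(h, t) = 2*h + t = t + 2*h)
W(Q) = -2 - 3*Q**2
f = -12 (f = (11 + (-2 - 3*(-3)**2)) + ((5 + 2*1) - 1) = (11 + (-2 - 3*9)) + ((5 + 2) - 1) = (11 + (-2 - 27)) + (7 - 1) = (11 - 29) + 6 = -18 + 6 = -12)
n*(f + F) = 37*(-12 - 41) = 37*(-53) = -1961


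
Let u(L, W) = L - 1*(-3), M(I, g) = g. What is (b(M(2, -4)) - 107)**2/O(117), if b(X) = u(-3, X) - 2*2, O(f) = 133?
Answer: 12321/133 ≈ 92.639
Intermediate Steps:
u(L, W) = 3 + L (u(L, W) = L + 3 = 3 + L)
b(X) = -4 (b(X) = (3 - 3) - 2*2 = 0 - 4 = -4)
(b(M(2, -4)) - 107)**2/O(117) = (-4 - 107)**2/133 = (-111)**2*(1/133) = 12321*(1/133) = 12321/133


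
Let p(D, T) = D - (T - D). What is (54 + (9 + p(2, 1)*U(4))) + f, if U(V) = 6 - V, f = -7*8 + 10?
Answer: 23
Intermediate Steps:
p(D, T) = -T + 2*D (p(D, T) = D + (D - T) = -T + 2*D)
f = -46 (f = -56 + 10 = -46)
(54 + (9 + p(2, 1)*U(4))) + f = (54 + (9 + (-1*1 + 2*2)*(6 - 1*4))) - 46 = (54 + (9 + (-1 + 4)*(6 - 4))) - 46 = (54 + (9 + 3*2)) - 46 = (54 + (9 + 6)) - 46 = (54 + 15) - 46 = 69 - 46 = 23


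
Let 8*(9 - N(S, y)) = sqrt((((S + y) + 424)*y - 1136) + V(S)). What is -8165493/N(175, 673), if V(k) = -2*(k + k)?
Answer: 391943664/70753 + 10887324*sqrt(213555)/70753 ≈ 76650.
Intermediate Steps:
V(k) = -4*k
N(S, y) = 9 - sqrt(-1136 - 4*S + y*(424 + S + y))/8 (N(S, y) = 9 - sqrt((((S + y) + 424)*y - 1136) - 4*S)/8 = 9 - sqrt(((424 + S + y)*y - 1136) - 4*S)/8 = 9 - sqrt((y*(424 + S + y) - 1136) - 4*S)/8 = 9 - sqrt((-1136 + y*(424 + S + y)) - 4*S)/8 = 9 - sqrt(-1136 - 4*S + y*(424 + S + y))/8)
-8165493/N(175, 673) = -8165493/(9 - sqrt(-1136 + 673**2 - 4*175 + 424*673 + 175*673)/8) = -8165493/(9 - sqrt(-1136 + 452929 - 700 + 285352 + 117775)/8) = -8165493/(9 - sqrt(213555)/4)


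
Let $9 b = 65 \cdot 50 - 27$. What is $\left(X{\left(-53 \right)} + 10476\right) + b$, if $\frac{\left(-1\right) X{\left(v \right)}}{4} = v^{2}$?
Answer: $- \frac{3617}{9} \approx -401.89$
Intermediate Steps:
$X{\left(v \right)} = - 4 v^{2}$
$b = \frac{3223}{9}$ ($b = \frac{65 \cdot 50 - 27}{9} = \frac{3250 - 27}{9} = \frac{1}{9} \cdot 3223 = \frac{3223}{9} \approx 358.11$)
$\left(X{\left(-53 \right)} + 10476\right) + b = \left(- 4 \left(-53\right)^{2} + 10476\right) + \frac{3223}{9} = \left(\left(-4\right) 2809 + 10476\right) + \frac{3223}{9} = \left(-11236 + 10476\right) + \frac{3223}{9} = -760 + \frac{3223}{9} = - \frac{3617}{9}$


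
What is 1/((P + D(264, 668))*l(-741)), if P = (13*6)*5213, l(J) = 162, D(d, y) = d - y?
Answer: 1/65806020 ≈ 1.5196e-8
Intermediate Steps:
P = 406614 (P = 78*5213 = 406614)
1/((P + D(264, 668))*l(-741)) = 1/((406614 + (264 - 1*668))*162) = (1/162)/(406614 + (264 - 668)) = (1/162)/(406614 - 404) = (1/162)/406210 = (1/406210)*(1/162) = 1/65806020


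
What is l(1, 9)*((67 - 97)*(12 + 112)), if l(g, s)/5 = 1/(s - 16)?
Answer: 18600/7 ≈ 2657.1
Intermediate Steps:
l(g, s) = 5/(-16 + s) (l(g, s) = 5/(s - 16) = 5/(-16 + s))
l(1, 9)*((67 - 97)*(12 + 112)) = (5/(-16 + 9))*((67 - 97)*(12 + 112)) = (5/(-7))*(-30*124) = (5*(-1/7))*(-3720) = -5/7*(-3720) = 18600/7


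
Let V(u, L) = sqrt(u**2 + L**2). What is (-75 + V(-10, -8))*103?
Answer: -7725 + 206*sqrt(41) ≈ -6406.0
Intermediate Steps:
V(u, L) = sqrt(L**2 + u**2)
(-75 + V(-10, -8))*103 = (-75 + sqrt((-8)**2 + (-10)**2))*103 = (-75 + sqrt(64 + 100))*103 = (-75 + sqrt(164))*103 = (-75 + 2*sqrt(41))*103 = -7725 + 206*sqrt(41)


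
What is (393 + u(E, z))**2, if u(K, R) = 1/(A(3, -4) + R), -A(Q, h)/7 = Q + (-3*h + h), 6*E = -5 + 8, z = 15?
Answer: 593653225/3844 ≈ 1.5444e+5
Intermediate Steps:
E = 1/2 (E = (-5 + 8)/6 = (1/6)*3 = 1/2 ≈ 0.50000)
A(Q, h) = -7*Q + 14*h (A(Q, h) = -7*(Q + (-3*h + h)) = -7*(Q - 2*h) = -7*Q + 14*h)
u(K, R) = 1/(-77 + R) (u(K, R) = 1/((-7*3 + 14*(-4)) + R) = 1/((-21 - 56) + R) = 1/(-77 + R))
(393 + u(E, z))**2 = (393 + 1/(-77 + 15))**2 = (393 + 1/(-62))**2 = (393 - 1/62)**2 = (24365/62)**2 = 593653225/3844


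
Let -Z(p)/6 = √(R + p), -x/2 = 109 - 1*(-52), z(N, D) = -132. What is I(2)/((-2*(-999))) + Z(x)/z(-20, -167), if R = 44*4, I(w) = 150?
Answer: 25/333 + I*√146/22 ≈ 0.075075 + 0.54923*I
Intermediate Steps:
x = -322 (x = -2*(109 - 1*(-52)) = -2*(109 + 52) = -2*161 = -322)
R = 176
Z(p) = -6*√(176 + p)
I(2)/((-2*(-999))) + Z(x)/z(-20, -167) = 150/((-2*(-999))) - 6*√(176 - 322)/(-132) = 150/1998 - 6*I*√146*(-1/132) = 150*(1/1998) - 6*I*√146*(-1/132) = 25/333 - 6*I*√146*(-1/132) = 25/333 + I*√146/22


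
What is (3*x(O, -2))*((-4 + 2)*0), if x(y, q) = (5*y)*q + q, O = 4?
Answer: 0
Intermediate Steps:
x(y, q) = q + 5*q*y (x(y, q) = 5*q*y + q = q + 5*q*y)
(3*x(O, -2))*((-4 + 2)*0) = (3*(-2*(1 + 5*4)))*((-4 + 2)*0) = (3*(-2*(1 + 20)))*(-2*0) = (3*(-2*21))*0 = (3*(-42))*0 = -126*0 = 0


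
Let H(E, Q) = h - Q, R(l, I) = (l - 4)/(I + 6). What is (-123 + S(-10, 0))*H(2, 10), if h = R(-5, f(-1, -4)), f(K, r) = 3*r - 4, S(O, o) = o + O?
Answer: 12103/10 ≈ 1210.3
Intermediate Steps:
S(O, o) = O + o
f(K, r) = -4 + 3*r
R(l, I) = (-4 + l)/(6 + I)
h = 9/10 (h = (-4 - 5)/(6 + (-4 + 3*(-4))) = -9/(6 + (-4 - 12)) = -9/(6 - 16) = -9/(-10) = -1/10*(-9) = 9/10 ≈ 0.90000)
H(E, Q) = 9/10 - Q
(-123 + S(-10, 0))*H(2, 10) = (-123 + (-10 + 0))*(9/10 - 1*10) = (-123 - 10)*(9/10 - 10) = -133*(-91/10) = 12103/10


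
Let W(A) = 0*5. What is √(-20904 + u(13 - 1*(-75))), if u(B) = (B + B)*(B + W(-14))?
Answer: 2*I*√1354 ≈ 73.594*I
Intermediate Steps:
W(A) = 0
u(B) = 2*B² (u(B) = (B + B)*(B + 0) = (2*B)*B = 2*B²)
√(-20904 + u(13 - 1*(-75))) = √(-20904 + 2*(13 - 1*(-75))²) = √(-20904 + 2*(13 + 75)²) = √(-20904 + 2*88²) = √(-20904 + 2*7744) = √(-20904 + 15488) = √(-5416) = 2*I*√1354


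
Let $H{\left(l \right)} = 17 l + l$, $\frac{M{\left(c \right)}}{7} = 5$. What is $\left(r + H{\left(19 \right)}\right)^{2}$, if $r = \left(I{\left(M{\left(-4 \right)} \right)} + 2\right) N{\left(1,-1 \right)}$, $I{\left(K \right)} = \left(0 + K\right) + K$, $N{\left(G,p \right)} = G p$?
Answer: $72900$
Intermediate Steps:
$M{\left(c \right)} = 35$ ($M{\left(c \right)} = 7 \cdot 5 = 35$)
$I{\left(K \right)} = 2 K$ ($I{\left(K \right)} = K + K = 2 K$)
$H{\left(l \right)} = 18 l$
$r = -72$ ($r = \left(2 \cdot 35 + 2\right) 1 \left(-1\right) = \left(70 + 2\right) \left(-1\right) = 72 \left(-1\right) = -72$)
$\left(r + H{\left(19 \right)}\right)^{2} = \left(-72 + 18 \cdot 19\right)^{2} = \left(-72 + 342\right)^{2} = 270^{2} = 72900$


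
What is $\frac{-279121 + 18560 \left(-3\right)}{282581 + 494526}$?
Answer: $- \frac{334801}{777107} \approx -0.43083$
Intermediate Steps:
$\frac{-279121 + 18560 \left(-3\right)}{282581 + 494526} = \frac{-279121 - 55680}{777107} = \left(-334801\right) \frac{1}{777107} = - \frac{334801}{777107}$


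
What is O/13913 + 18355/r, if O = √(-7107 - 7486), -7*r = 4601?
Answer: -128485/4601 + I*√14593/13913 ≈ -27.925 + 0.0086826*I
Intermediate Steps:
r = -4601/7 (r = -⅐*4601 = -4601/7 ≈ -657.29)
O = I*√14593 (O = √(-14593) = I*√14593 ≈ 120.8*I)
O/13913 + 18355/r = (I*√14593)/13913 + 18355/(-4601/7) = (I*√14593)*(1/13913) + 18355*(-7/4601) = I*√14593/13913 - 128485/4601 = -128485/4601 + I*√14593/13913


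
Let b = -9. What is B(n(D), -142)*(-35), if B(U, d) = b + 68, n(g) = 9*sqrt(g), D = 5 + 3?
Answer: -2065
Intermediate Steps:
D = 8
B(U, d) = 59 (B(U, d) = -9 + 68 = 59)
B(n(D), -142)*(-35) = 59*(-35) = -2065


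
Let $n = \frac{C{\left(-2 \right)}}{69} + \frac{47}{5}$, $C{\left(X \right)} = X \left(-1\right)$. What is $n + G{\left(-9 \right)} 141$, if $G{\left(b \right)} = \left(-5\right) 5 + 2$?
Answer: $- \frac{1115582}{345} \approx -3233.6$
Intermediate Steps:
$C{\left(X \right)} = - X$
$n = \frac{3253}{345}$ ($n = \frac{\left(-1\right) \left(-2\right)}{69} + \frac{47}{5} = 2 \cdot \frac{1}{69} + 47 \cdot \frac{1}{5} = \frac{2}{69} + \frac{47}{5} = \frac{3253}{345} \approx 9.429$)
$G{\left(b \right)} = -23$ ($G{\left(b \right)} = -25 + 2 = -23$)
$n + G{\left(-9 \right)} 141 = \frac{3253}{345} - 3243 = - \frac{1115582}{345}$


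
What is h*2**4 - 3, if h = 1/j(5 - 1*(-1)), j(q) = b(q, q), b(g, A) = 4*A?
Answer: -7/3 ≈ -2.3333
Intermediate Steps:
j(q) = 4*q
h = 1/24 (h = 1/(4*(5 - 1*(-1))) = 1/(4*(5 + 1)) = 1/(4*6) = 1/24 ≈ 0.041667)
h*2**4 - 3 = (1/24)*2**4 - 3 = (1/24)*16 - 3 = 2/3 - 3 = -7/3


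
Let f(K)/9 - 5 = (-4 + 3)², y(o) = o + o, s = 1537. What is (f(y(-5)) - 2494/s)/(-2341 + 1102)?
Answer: -2776/65667 ≈ -0.042274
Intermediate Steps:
y(o) = 2*o
f(K) = 54 (f(K) = 45 + 9*(-4 + 3)² = 45 + 9*(-1)² = 45 + 9*1 = 45 + 9 = 54)
(f(y(-5)) - 2494/s)/(-2341 + 1102) = (54 - 2494/1537)/(-2341 + 1102) = (54 - 2494*1/1537)/(-1239) = (54 - 86/53)*(-1/1239) = (2776/53)*(-1/1239) = -2776/65667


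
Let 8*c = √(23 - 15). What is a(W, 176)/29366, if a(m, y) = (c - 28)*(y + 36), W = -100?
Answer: -2968/14683 + 53*√2/29366 ≈ -0.19959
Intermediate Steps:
c = √2/4 (c = √(23 - 15)/8 = √8/8 = (2*√2)/8 = √2/4 ≈ 0.35355)
a(m, y) = (-28 + √2/4)*(36 + y) (a(m, y) = (√2/4 - 28)*(y + 36) = (-28 + √2/4)*(36 + y))
a(W, 176)/29366 = (-1008 - 28*176 + 9*√2 + (¼)*176*√2)/29366 = (-1008 - 4928 + 9*√2 + 44*√2)*(1/29366) = (-5936 + 53*√2)*(1/29366) = -2968/14683 + 53*√2/29366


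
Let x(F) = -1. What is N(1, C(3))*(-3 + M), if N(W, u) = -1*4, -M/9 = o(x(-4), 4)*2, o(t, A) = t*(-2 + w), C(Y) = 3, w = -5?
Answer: 516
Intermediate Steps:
o(t, A) = -7*t (o(t, A) = t*(-2 - 5) = t*(-7) = -7*t)
M = -126 (M = -9*(-7*(-1))*2 = -63*2 = -9*14 = -126)
N(W, u) = -4
N(1, C(3))*(-3 + M) = -4*(-3 - 126) = -4*(-129) = 516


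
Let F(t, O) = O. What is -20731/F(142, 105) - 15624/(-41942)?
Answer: -433929541/2201955 ≈ -197.07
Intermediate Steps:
-20731/F(142, 105) - 15624/(-41942) = -20731/105 - 15624/(-41942) = -20731*1/105 - 15624*(-1/41942) = -20731/105 + 7812/20971 = -433929541/2201955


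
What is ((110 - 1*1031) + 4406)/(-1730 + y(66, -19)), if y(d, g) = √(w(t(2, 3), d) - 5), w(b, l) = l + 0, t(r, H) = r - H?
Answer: -6029050/2992839 - 3485*√61/2992839 ≈ -2.0236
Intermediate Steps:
w(b, l) = l
y(d, g) = √(-5 + d) (y(d, g) = √(d - 5) = √(-5 + d))
((110 - 1*1031) + 4406)/(-1730 + y(66, -19)) = ((110 - 1*1031) + 4406)/(-1730 + √(-5 + 66)) = ((110 - 1031) + 4406)/(-1730 + √61) = (-921 + 4406)/(-1730 + √61) = 3485/(-1730 + √61)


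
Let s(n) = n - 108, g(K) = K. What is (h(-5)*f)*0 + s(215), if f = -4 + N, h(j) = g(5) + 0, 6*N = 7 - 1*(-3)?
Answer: 107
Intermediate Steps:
N = 5/3 (N = (7 - 1*(-3))/6 = (7 + 3)/6 = (1/6)*10 = 5/3 ≈ 1.6667)
s(n) = -108 + n
h(j) = 5 (h(j) = 5 + 0 = 5)
f = -7/3 (f = -4 + 5/3 = -7/3 ≈ -2.3333)
(h(-5)*f)*0 + s(215) = (5*(-7/3))*0 + (-108 + 215) = -35/3*0 + 107 = 0 + 107 = 107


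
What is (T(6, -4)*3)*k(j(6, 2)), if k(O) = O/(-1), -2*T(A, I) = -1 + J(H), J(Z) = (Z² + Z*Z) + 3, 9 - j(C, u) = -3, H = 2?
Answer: 180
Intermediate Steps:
j(C, u) = 12 (j(C, u) = 9 - 1*(-3) = 9 + 3 = 12)
J(Z) = 3 + 2*Z² (J(Z) = (Z² + Z²) + 3 = 2*Z² + 3 = 3 + 2*Z²)
T(A, I) = -5 (T(A, I) = -(-1 + (3 + 2*2²))/2 = -(-1 + (3 + 2*4))/2 = -(-1 + (3 + 8))/2 = -(-1 + 11)/2 = -½*10 = -5)
k(O) = -O (k(O) = O*(-1) = -O)
(T(6, -4)*3)*k(j(6, 2)) = (-5*3)*(-1*12) = -15*(-12) = 180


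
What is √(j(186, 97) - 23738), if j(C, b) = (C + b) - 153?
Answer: 2*I*√5902 ≈ 153.65*I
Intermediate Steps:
j(C, b) = -153 + C + b
√(j(186, 97) - 23738) = √((-153 + 186 + 97) - 23738) = √(130 - 23738) = √(-23608) = 2*I*√5902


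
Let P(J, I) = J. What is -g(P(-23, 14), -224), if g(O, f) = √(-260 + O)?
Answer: -I*√283 ≈ -16.823*I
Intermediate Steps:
-g(P(-23, 14), -224) = -√(-260 - 23) = -√(-283) = -I*√283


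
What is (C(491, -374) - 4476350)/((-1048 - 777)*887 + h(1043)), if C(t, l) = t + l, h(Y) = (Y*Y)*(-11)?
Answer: 4476233/13585114 ≈ 0.32950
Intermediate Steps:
h(Y) = -11*Y² (h(Y) = Y²*(-11) = -11*Y²)
C(t, l) = l + t
(C(491, -374) - 4476350)/((-1048 - 777)*887 + h(1043)) = ((-374 + 491) - 4476350)/((-1048 - 777)*887 - 11*1043²) = (117 - 4476350)/(-1825*887 - 11*1087849) = -4476233/(-1618775 - 11966339) = -4476233/(-13585114) = -4476233*(-1/13585114) = 4476233/13585114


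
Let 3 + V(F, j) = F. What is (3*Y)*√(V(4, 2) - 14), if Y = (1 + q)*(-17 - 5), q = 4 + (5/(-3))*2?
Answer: -110*I*√13 ≈ -396.61*I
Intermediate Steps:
V(F, j) = -3 + F
q = ⅔ (q = 4 + (5*(-⅓))*2 = 4 - 5/3*2 = 4 - 10/3 = ⅔ ≈ 0.66667)
Y = -110/3 (Y = (1 + ⅔)*(-17 - 5) = (5/3)*(-22) = -110/3 ≈ -36.667)
(3*Y)*√(V(4, 2) - 14) = (3*(-110/3))*√((-3 + 4) - 14) = -110*√(1 - 14) = -110*I*√13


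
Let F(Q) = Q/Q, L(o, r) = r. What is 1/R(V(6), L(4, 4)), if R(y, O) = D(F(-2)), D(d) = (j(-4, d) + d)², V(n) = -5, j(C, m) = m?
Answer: ¼ ≈ 0.25000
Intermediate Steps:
F(Q) = 1
D(d) = 4*d² (D(d) = (d + d)² = (2*d)² = 4*d²)
R(y, O) = 4 (R(y, O) = 4*1² = 4*1 = 4)
1/R(V(6), L(4, 4)) = 1/4 = ¼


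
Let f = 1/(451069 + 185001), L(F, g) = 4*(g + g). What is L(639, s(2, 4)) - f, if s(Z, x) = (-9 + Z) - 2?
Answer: -45797041/636070 ≈ -72.000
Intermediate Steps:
s(Z, x) = -11 + Z
L(F, g) = 8*g (L(F, g) = 4*(2*g) = 8*g)
f = 1/636070 ≈ 1.5722e-6
L(639, s(2, 4)) - f = 8*(-11 + 2) - 1*1/636070 = 8*(-9) - 1/636070 = -72 - 1/636070 = -45797041/636070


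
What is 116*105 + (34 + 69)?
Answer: 12283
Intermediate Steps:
116*105 + (34 + 69) = 12180 + 103 = 12283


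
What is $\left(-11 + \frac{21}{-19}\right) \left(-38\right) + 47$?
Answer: $507$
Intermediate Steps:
$\left(-11 + \frac{21}{-19}\right) \left(-38\right) + 47 = \left(-11 + 21 \left(- \frac{1}{19}\right)\right) \left(-38\right) + 47 = \left(-11 - \frac{21}{19}\right) \left(-38\right) + 47 = \left(- \frac{230}{19}\right) \left(-38\right) + 47 = 460 + 47 = 507$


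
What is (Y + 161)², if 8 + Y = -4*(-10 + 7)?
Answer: 27225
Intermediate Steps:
Y = 4 (Y = -8 - 4*(-10 + 7) = -8 - 4*(-3) = -8 + 12 = 4)
(Y + 161)² = (4 + 161)² = 165² = 27225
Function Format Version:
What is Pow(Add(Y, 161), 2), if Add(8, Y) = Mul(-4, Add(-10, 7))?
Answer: 27225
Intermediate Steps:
Y = 4 (Y = Add(-8, Mul(-4, Add(-10, 7))) = Add(-8, Mul(-4, -3)) = Add(-8, 12) = 4)
Pow(Add(Y, 161), 2) = Pow(Add(4, 161), 2) = Pow(165, 2) = 27225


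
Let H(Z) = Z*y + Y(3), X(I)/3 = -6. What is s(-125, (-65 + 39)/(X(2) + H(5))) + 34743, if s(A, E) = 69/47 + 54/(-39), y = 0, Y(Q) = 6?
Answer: 21228024/611 ≈ 34743.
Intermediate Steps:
X(I) = -18 (X(I) = 3*(-6) = -18)
H(Z) = 6 (H(Z) = Z*0 + 6 = 0 + 6 = 6)
s(A, E) = 51/611 (s(A, E) = 69*(1/47) + 54*(-1/39) = 69/47 - 18/13 = 51/611)
s(-125, (-65 + 39)/(X(2) + H(5))) + 34743 = 51/611 + 34743 = 21228024/611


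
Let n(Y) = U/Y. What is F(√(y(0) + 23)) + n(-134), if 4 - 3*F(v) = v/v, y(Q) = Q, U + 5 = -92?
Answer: 231/134 ≈ 1.7239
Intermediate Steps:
U = -97 (U = -5 - 92 = -97)
n(Y) = -97/Y
F(v) = 1 (F(v) = 4/3 - v/(3*v) = 4/3 - ⅓*1 = 4/3 - ⅓ = 1)
F(√(y(0) + 23)) + n(-134) = 1 - 97/(-134) = 1 - 97*(-1/134) = 1 + 97/134 = 231/134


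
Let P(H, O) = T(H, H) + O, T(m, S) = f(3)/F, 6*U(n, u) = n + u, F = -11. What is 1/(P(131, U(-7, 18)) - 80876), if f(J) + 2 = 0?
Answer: -66/5337683 ≈ -1.2365e-5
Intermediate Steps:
f(J) = -2 (f(J) = -2 + 0 = -2)
U(n, u) = n/6 + u/6 (U(n, u) = (n + u)/6 = n/6 + u/6)
T(m, S) = 2/11 (T(m, S) = -2/(-11) = -2*(-1/11) = 2/11)
P(H, O) = 2/11 + O
1/(P(131, U(-7, 18)) - 80876) = 1/((2/11 + ((⅙)*(-7) + (⅙)*18)) - 80876) = 1/((2/11 + (-7/6 + 3)) - 80876) = 1/((2/11 + 11/6) - 80876) = 1/(133/66 - 80876) = 1/(-5337683/66) = -66/5337683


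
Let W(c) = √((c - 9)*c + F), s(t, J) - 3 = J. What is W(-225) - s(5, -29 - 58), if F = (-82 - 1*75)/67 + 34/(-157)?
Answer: 84 + √5825405611537/10519 ≈ 313.45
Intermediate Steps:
F = -26927/10519 (F = (-82 - 75)*(1/67) + 34*(-1/157) = -157*1/67 - 34/157 = -157/67 - 34/157 = -26927/10519 ≈ -2.5598)
s(t, J) = 3 + J
W(c) = √(-26927/10519 + c*(-9 + c)) (W(c) = √((c - 9)*c - 26927/10519) = √((-9 + c)*c - 26927/10519) = √(c*(-9 + c) - 26927/10519) = √(-26927/10519 + c*(-9 + c)))
W(-225) - s(5, -29 - 58) = √(-283245113 - 995844249*(-225) + 110649361*(-225)²)/10519 - (3 + (-29 - 58)) = √(-283245113 + 224064956025 + 110649361*50625)/10519 - (3 - 87) = √(-283245113 + 224064956025 + 5601623900625)/10519 - 1*(-84) = √5825405611537/10519 + 84 = 84 + √5825405611537/10519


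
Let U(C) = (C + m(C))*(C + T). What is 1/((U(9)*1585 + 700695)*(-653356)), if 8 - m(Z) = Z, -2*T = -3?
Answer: -1/544791100260 ≈ -1.8356e-12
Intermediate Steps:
T = 3/2 (T = -½*(-3) = 3/2 ≈ 1.5000)
m(Z) = 8 - Z
U(C) = 12 + 8*C (U(C) = (C + (8 - C))*(C + 3/2) = 8*(3/2 + C) = 12 + 8*C)
1/((U(9)*1585 + 700695)*(-653356)) = 1/(((12 + 8*9)*1585 + 700695)*(-653356)) = -1/653356/((12 + 72)*1585 + 700695) = -1/653356/(84*1585 + 700695) = -1/653356/(133140 + 700695) = -1/653356/833835 = (1/833835)*(-1/653356) = -1/544791100260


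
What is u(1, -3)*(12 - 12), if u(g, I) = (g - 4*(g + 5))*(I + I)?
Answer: 0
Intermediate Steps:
u(g, I) = 2*I*(-20 - 3*g) (u(g, I) = (g - 4*(5 + g))*(2*I) = (g + (-20 - 4*g))*(2*I) = (-20 - 3*g)*(2*I) = 2*I*(-20 - 3*g))
u(1, -3)*(12 - 12) = (-2*(-3)*(20 + 3*1))*(12 - 12) = -2*(-3)*(20 + 3)*0 = -2*(-3)*23*0 = 138*0 = 0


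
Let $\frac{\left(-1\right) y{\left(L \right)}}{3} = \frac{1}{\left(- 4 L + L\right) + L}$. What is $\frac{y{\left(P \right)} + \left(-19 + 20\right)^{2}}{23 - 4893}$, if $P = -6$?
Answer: $- \frac{3}{19480} \approx -0.000154$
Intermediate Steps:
$y{\left(L \right)} = \frac{3}{2 L}$ ($y{\left(L \right)} = - \frac{3}{\left(- 4 L + L\right) + L} = - \frac{3}{- 3 L + L} = - \frac{3}{\left(-2\right) L} = - 3 \left(- \frac{1}{2 L}\right) = \frac{3}{2 L}$)
$\frac{y{\left(P \right)} + \left(-19 + 20\right)^{2}}{23 - 4893} = \frac{\frac{3}{2 \left(-6\right)} + \left(-19 + 20\right)^{2}}{23 - 4893} = \frac{\frac{3}{2} \left(- \frac{1}{6}\right) + 1^{2}}{-4870} = \left(- \frac{1}{4} + 1\right) \left(- \frac{1}{4870}\right) = \frac{3}{4} \left(- \frac{1}{4870}\right) = - \frac{3}{19480}$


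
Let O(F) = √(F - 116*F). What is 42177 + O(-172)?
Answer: 42177 + 2*√4945 ≈ 42318.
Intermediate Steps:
O(F) = √115*√(-F) (O(F) = √(-115*F) = √115*√(-F))
42177 + O(-172) = 42177 + √115*√(-1*(-172)) = 42177 + √115*√172 = 42177 + √115*(2*√43) = 42177 + 2*√4945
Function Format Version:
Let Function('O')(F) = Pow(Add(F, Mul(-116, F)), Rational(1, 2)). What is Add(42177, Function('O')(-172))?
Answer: Add(42177, Mul(2, Pow(4945, Rational(1, 2)))) ≈ 42318.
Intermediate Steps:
Function('O')(F) = Mul(Pow(115, Rational(1, 2)), Pow(Mul(-1, F), Rational(1, 2))) (Function('O')(F) = Pow(Mul(-115, F), Rational(1, 2)) = Mul(Pow(115, Rational(1, 2)), Pow(Mul(-1, F), Rational(1, 2))))
Add(42177, Function('O')(-172)) = Add(42177, Mul(Pow(115, Rational(1, 2)), Pow(Mul(-1, -172), Rational(1, 2)))) = Add(42177, Mul(Pow(115, Rational(1, 2)), Pow(172, Rational(1, 2)))) = Add(42177, Mul(Pow(115, Rational(1, 2)), Mul(2, Pow(43, Rational(1, 2))))) = Add(42177, Mul(2, Pow(4945, Rational(1, 2))))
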